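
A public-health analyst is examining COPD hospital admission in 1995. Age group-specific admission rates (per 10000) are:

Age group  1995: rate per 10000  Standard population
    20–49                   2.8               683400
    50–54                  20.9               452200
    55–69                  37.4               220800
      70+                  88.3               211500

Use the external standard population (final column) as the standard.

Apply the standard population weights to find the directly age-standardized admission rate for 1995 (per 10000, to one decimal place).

Standard total = 1567900; weights = 0.4359, 0.2884, 0.1408, 0.1349.
Standardized rate: 0.4359×2.8 + 0.2884×20.9 + 0.1408×37.4 + 0.1349×88.3 = 24.4262 per 10000.

24.4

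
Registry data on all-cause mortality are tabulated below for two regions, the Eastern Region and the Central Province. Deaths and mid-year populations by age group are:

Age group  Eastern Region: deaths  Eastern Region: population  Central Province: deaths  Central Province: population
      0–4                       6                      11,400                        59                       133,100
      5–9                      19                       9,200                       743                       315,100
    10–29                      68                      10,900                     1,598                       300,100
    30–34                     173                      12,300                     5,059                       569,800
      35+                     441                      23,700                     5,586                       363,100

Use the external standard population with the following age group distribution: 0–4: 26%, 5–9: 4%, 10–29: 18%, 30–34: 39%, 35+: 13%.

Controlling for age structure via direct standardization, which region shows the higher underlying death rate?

Age-specific rates per 100,000 for the Eastern Region: 52.63, 206.52, 623.85, 1406.50, 1860.76.
For the Central Province: 44.33, 235.80, 532.49, 887.86, 1538.42.
Standard weights: 0.26, 0.04, 0.18, 0.39, 0.13.
The Eastern Region: 0.2600×52.63 + 0.0400×206.52 + 0.1800×623.85 + 0.3900×1406.50 + 0.1300×1860.76 = 924.6740 per 100,000.
The Central Province: 0.2600×44.33 + 0.0400×235.80 + 0.1800×532.49 + 0.3900×887.86 + 0.1300×1538.42 = 663.0632 per 100,000.

Eastern Region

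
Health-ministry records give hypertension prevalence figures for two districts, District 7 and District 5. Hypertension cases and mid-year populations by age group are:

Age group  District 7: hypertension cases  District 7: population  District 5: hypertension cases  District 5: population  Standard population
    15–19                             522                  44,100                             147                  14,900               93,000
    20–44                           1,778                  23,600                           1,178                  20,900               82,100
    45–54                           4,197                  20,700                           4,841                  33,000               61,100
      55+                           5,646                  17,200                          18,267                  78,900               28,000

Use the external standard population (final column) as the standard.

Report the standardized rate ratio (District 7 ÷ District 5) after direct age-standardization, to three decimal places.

Age-specific rates per 1,000 for District 7: 11.837, 75.339, 202.754, 328.256.
For District 5: 9.866, 56.364, 146.697, 231.521.
Standard total = 264,200; weights = 0.3520, 0.3107, 0.2313, 0.1060.
District 7: 0.3520×11.837 + 0.3107×75.339 + 0.2313×202.754 + 0.1060×328.256 = 109.2565 per 1,000.
District 5: 0.3520×9.866 + 0.3107×56.364 + 0.2313×146.697 + 0.1060×231.521 = 79.4502 per 1,000.
Ratio = 109.2565 ÷ 79.4502 = 1.37516.

1.375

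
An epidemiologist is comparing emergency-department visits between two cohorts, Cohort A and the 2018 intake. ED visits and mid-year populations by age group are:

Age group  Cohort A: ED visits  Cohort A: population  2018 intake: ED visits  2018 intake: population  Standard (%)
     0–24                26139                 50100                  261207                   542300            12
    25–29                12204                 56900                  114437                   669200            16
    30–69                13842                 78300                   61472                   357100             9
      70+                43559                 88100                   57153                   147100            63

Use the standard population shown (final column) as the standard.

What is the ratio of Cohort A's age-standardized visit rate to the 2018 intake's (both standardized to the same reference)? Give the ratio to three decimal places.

1.228

Age-specific rates per 1000 for Cohort A: 521.737, 214.482, 176.782, 494.427.
For the 2018 intake: 481.665, 171.006, 172.142, 388.532.
Standard weights: 0.12, 0.16, 0.09, 0.63.
Cohort A: 0.1200×521.737 + 0.1600×214.482 + 0.0900×176.782 + 0.6300×494.427 = 424.3247 per 1000.
The 2018 intake: 0.1200×481.665 + 0.1600×171.006 + 0.0900×172.142 + 0.6300×388.532 = 345.4284 per 1000.
Ratio = 424.3247 ÷ 345.4284 = 1.22840.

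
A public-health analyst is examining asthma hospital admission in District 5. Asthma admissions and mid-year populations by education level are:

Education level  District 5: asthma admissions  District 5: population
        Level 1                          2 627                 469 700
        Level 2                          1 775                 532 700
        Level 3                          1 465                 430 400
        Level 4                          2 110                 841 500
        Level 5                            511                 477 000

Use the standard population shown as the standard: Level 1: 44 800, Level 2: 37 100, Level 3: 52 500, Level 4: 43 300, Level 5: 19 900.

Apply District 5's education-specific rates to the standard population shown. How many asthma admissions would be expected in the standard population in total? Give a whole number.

Education-specific rates per 10 000 for District 5: 55.93, 33.32, 34.04, 25.07, 10.71.
Expected asthma admissions = Σ (standard pop × education-specific rate ÷ 10 000)
= 44 800×55.93/10 000 + 37 100×33.32/10 000 + 52 500×34.04/10 000 + 43 300×25.07/10 000 + 19 900×10.71/10 000
= 250.56 + 123.62 + 178.70 + 108.57 + 21.32 = 682.77.

683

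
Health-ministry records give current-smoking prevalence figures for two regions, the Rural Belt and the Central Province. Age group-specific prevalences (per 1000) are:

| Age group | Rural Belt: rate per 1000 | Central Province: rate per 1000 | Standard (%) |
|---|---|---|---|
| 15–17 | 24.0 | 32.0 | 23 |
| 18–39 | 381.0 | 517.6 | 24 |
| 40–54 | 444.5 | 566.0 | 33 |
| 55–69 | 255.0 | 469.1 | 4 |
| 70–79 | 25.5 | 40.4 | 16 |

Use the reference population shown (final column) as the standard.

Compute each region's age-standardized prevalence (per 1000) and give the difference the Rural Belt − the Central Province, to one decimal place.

Standard weights: 0.23, 0.24, 0.33, 0.04, 0.16.
The Rural Belt: 0.2300×24.0 + 0.2400×381.0 + 0.3300×444.5 + 0.0400×255.0 + 0.1600×25.5 = 257.9250 per 1000.
The Central Province: 0.2300×32.0 + 0.2400×517.6 + 0.3300×566.0 + 0.0400×469.1 + 0.1600×40.4 = 343.5920 per 1000.
Difference = 257.9250 − 343.5920 = -85.6670.

-85.7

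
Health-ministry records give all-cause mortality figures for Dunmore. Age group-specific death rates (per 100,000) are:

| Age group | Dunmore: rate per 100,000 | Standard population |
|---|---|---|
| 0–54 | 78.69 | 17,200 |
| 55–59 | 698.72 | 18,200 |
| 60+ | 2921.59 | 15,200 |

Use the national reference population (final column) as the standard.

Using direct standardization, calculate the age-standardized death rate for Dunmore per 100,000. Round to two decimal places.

Standard total = 50,600; weights = 0.3399, 0.3597, 0.3004.
Standardized rate: 0.3399×78.69 + 0.3597×698.72 + 0.3004×2921.59 = 1155.6984 per 100,000.

1155.70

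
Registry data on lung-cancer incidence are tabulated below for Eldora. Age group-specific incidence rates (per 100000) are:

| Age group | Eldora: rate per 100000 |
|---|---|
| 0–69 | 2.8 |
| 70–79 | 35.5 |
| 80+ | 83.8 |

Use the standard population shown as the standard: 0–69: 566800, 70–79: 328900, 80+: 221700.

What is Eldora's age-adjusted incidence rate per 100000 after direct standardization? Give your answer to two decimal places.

28.50

Standard total = 1117400; weights = 0.5072, 0.2943, 0.1984.
Standardized rate: 0.5072×2.8 + 0.2943×35.5 + 0.1984×83.8 = 28.4960 per 100000.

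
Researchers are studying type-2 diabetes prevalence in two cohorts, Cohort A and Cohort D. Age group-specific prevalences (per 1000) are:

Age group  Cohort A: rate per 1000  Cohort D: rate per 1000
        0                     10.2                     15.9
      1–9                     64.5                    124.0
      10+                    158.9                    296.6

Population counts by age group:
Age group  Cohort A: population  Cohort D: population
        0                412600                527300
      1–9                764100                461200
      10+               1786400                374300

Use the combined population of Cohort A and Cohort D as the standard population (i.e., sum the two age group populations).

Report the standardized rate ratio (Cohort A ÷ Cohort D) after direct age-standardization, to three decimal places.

0.535

Combined standard total = 4325900; weights = 0.2173, 0.2832, 0.4995.
Cohort A: 0.2173×10.2 + 0.2832×64.5 + 0.4995×158.9 = 99.8530 per 1000.
Cohort D: 0.2173×15.9 + 0.2832×124.0 + 0.4995×296.6 = 186.7230 per 1000.
Ratio = 99.8530 ÷ 186.7230 = 0.53477.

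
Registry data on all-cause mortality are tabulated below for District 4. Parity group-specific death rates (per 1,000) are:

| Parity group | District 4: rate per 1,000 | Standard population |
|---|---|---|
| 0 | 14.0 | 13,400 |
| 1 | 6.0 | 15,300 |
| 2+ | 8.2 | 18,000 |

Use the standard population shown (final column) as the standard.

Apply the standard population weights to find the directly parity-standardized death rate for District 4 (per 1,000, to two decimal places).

Standard total = 46,700; weights = 0.2869, 0.3276, 0.3854.
Standardized rate: 0.2869×14.0 + 0.3276×6.0 + 0.3854×8.2 = 9.1435 per 1,000.

9.14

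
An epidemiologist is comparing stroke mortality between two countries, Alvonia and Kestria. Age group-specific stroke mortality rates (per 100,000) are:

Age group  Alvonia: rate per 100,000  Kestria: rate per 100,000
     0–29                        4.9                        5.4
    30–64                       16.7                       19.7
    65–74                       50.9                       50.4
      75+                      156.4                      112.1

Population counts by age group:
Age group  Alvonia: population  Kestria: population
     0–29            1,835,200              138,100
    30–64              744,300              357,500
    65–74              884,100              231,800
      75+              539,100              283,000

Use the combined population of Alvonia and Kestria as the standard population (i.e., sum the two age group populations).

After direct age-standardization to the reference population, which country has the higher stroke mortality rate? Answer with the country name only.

Combined standard total = 5,013,100; weights = 0.3936, 0.2198, 0.2226, 0.1640.
Alvonia: 0.3936×4.9 + 0.2198×16.7 + 0.2226×50.9 + 0.1640×156.4 = 42.5774 per 100,000.
Kestria: 0.3936×5.4 + 0.2198×19.7 + 0.2226×50.4 + 0.1640×112.1 = 36.0575 per 100,000.
The crude rates (37.66 vs 50.67) would put Kestria higher, but that reflects its age composition; once standardized to a common age structure, Alvonia has the higher underlying rate.

Alvonia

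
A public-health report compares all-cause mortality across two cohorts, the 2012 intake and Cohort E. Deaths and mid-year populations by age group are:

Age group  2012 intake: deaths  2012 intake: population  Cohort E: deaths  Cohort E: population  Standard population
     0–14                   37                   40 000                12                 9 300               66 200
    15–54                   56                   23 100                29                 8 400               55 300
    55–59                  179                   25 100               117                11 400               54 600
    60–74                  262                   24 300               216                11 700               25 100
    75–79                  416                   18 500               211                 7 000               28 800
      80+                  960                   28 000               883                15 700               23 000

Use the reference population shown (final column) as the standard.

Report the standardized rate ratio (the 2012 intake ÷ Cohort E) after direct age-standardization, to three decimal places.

Age-specific rates per 1 000 for the 2012 intake: 0.925, 2.424, 7.131, 10.782, 22.486, 34.286.
For Cohort E: 1.290, 3.452, 10.263, 18.462, 30.143, 56.242.
Standard total = 253 000; weights = 0.2617, 0.2186, 0.2158, 0.0992, 0.1138, 0.0909.
The 2012 intake: 0.2617×0.925 + 0.2186×2.424 + 0.2158×7.131 + 0.0992×10.782 + 0.1138×22.486 + 0.0909×34.286 = 9.0572 per 1 000.
Cohort E: 0.2617×1.290 + 0.2186×3.452 + 0.2158×10.263 + 0.0992×18.462 + 0.1138×30.143 + 0.0909×56.242 = 13.6829 per 1 000.
Ratio = 9.0572 ÷ 13.6829 = 0.66194.

0.662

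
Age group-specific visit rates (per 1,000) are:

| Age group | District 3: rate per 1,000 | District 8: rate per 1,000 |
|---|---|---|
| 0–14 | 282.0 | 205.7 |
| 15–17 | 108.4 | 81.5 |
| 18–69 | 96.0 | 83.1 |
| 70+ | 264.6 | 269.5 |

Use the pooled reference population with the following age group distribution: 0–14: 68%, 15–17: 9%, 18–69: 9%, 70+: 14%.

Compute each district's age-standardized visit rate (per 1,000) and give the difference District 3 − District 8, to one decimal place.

54.8

Standard weights: 0.68, 0.09, 0.09, 0.14.
District 3: 0.6800×282.0 + 0.0900×108.4 + 0.0900×96.0 + 0.1400×264.6 = 247.2000 per 1,000.
District 8: 0.6800×205.7 + 0.0900×81.5 + 0.0900×83.1 + 0.1400×269.5 = 192.4200 per 1,000.
Difference = 247.2000 − 192.4200 = 54.7800.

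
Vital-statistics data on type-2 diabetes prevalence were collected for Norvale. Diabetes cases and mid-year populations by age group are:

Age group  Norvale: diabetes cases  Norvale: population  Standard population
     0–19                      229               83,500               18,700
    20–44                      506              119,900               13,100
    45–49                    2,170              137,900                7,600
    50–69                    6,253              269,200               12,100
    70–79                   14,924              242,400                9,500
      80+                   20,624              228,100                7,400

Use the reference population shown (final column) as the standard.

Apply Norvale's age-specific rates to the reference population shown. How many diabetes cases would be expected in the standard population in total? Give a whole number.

Age-specific rates per 1,000 for Norvale: 2.743, 4.220, 15.736, 23.228, 61.568, 90.416.
Expected diabetes cases = Σ (standard pop × age-specific rate ÷ 1,000)
= 18,700×2.743/1,000 + 13,100×4.220/1,000 + 7,600×15.736/1,000 + 12,100×23.228/1,000 + 9,500×61.568/1,000 + 7,400×90.416/1,000
= 51.29 + 55.28 + 119.59 + 281.06 + 584.89 + 669.08 = 1761.20.

1761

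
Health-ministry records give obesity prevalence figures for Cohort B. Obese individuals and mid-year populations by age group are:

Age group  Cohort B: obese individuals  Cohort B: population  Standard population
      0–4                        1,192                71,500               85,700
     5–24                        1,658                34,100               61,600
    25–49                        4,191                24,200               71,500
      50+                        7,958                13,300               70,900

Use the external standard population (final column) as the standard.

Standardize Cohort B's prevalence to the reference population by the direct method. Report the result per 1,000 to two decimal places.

Age-specific rates per 1,000 for Cohort B: 16.671, 48.622, 173.182, 598.346.
Standard total = 289,700; weights = 0.2958, 0.2126, 0.2468, 0.2447.
Standardized rate: 0.2958×16.671 + 0.2126×48.622 + 0.2468×173.182 + 0.2447×598.346 = 204.4496 per 1,000.

204.45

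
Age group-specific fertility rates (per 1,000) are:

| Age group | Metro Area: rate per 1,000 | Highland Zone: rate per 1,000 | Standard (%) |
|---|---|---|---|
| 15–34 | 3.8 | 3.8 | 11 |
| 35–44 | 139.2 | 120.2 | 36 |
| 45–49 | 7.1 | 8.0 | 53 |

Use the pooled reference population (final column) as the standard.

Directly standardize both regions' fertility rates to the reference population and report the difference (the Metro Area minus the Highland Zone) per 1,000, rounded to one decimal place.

6.4

Standard weights: 0.11, 0.36, 0.53.
The Metro Area: 0.1100×3.8 + 0.3600×139.2 + 0.5300×7.1 = 54.2930 per 1,000.
The Highland Zone: 0.1100×3.8 + 0.3600×120.2 + 0.5300×8.0 = 47.9300 per 1,000.
Difference = 54.2930 − 47.9300 = 6.3630.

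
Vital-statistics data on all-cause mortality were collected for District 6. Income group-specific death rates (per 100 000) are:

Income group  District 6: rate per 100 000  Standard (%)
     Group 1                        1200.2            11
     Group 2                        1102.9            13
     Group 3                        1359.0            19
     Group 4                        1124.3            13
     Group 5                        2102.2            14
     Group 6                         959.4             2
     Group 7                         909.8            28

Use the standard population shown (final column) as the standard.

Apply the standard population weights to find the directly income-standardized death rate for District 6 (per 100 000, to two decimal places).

Standard weights: 0.11, 0.13, 0.19, 0.13, 0.14, 0.02, 0.28.
Standardized rate: 0.1100×1200.2 + 0.1300×1102.9 + 0.1900×1359.0 + 0.1300×1124.3 + 0.1400×2102.2 + 0.0200×959.4 + 0.2800×909.8 = 1248.0080 per 100 000.

1248.01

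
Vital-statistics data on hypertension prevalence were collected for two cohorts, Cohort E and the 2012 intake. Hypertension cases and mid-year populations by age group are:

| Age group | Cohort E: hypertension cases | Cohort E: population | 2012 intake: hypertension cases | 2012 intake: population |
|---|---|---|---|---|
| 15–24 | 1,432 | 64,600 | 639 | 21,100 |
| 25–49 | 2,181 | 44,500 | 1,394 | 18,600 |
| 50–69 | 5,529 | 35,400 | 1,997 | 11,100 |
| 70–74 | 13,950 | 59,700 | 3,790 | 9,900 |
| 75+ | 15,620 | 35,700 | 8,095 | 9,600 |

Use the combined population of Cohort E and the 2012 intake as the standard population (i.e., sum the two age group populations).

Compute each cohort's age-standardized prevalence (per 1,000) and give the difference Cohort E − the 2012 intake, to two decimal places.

Age-specific rates per 1,000 for Cohort E: 22.167, 49.011, 156.186, 233.668, 437.535.
For the 2012 intake: 30.284, 74.946, 179.910, 382.828, 843.229.
Combined standard total = 310,200; weights = 0.2763, 0.2034, 0.1499, 0.2244, 0.1460.
Cohort E: 0.2763×22.167 + 0.2034×49.011 + 0.1499×156.186 + 0.2244×233.668 + 0.1460×437.535 = 155.8306 per 1,000.
The 2012 intake: 0.2763×30.284 + 0.2034×74.946 + 0.1499×179.910 + 0.2244×382.828 + 0.1460×843.229 = 259.6177 per 1,000.
Difference = 155.8306 − 259.6177 = -103.7871.

-103.79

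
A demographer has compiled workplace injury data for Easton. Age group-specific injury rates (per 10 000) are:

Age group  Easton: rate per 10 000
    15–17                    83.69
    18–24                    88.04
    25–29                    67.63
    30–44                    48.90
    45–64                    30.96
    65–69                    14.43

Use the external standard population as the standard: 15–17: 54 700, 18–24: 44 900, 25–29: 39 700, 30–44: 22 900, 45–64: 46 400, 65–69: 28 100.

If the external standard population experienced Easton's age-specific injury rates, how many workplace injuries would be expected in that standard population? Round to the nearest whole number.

Expected workplace injuries = Σ (standard pop × age-specific rate ÷ 10 000)
= 54 700×83.69/10 000 + 44 900×88.04/10 000 + 39 700×67.63/10 000 + 22 900×48.90/10 000 + 46 400×30.96/10 000 + 28 100×14.43/10 000
= 457.78 + 395.30 + 268.49 + 111.98 + 143.65 + 40.55 = 1417.76.

1418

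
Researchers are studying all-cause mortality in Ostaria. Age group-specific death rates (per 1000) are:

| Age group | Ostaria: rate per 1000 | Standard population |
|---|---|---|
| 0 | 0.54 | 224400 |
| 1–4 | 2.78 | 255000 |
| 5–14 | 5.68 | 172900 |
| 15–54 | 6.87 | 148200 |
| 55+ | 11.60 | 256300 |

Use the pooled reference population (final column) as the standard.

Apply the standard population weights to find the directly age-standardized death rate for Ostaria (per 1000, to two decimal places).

Standard total = 1056800; weights = 0.2123, 0.2413, 0.1636, 0.1402, 0.2425.
Standardized rate: 0.2123×0.54 + 0.2413×2.78 + 0.1636×5.68 + 0.1402×6.87 + 0.2425×11.60 = 5.4914 per 1000.

5.49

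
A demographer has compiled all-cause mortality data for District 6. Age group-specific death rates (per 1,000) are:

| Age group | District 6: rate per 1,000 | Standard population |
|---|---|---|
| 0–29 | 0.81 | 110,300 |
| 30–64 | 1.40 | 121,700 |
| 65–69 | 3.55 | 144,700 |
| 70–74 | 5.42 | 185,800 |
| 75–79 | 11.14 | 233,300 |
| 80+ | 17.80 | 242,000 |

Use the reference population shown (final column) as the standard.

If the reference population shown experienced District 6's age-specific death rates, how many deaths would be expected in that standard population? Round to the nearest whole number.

8687

Expected deaths = Σ (standard pop × age-specific rate ÷ 1,000)
= 110,300×0.81/1,000 + 121,700×1.40/1,000 + 144,700×3.55/1,000 + 185,800×5.42/1,000 + 233,300×11.14/1,000 + 242,000×17.80/1,000
= 89.34 + 170.38 + 513.68 + 1007.04 + 2598.96 + 4307.60 = 8687.01.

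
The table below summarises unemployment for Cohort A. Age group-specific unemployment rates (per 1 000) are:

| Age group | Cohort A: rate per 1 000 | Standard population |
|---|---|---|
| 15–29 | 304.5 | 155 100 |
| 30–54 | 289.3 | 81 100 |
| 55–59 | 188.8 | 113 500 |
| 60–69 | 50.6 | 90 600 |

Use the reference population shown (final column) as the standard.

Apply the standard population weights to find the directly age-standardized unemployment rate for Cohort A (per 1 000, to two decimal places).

Standard total = 440 300; weights = 0.3523, 0.1842, 0.2578, 0.2058.
Standardized rate: 0.3523×304.5 + 0.1842×289.3 + 0.2578×188.8 + 0.2058×50.6 = 219.6306 per 1 000.

219.63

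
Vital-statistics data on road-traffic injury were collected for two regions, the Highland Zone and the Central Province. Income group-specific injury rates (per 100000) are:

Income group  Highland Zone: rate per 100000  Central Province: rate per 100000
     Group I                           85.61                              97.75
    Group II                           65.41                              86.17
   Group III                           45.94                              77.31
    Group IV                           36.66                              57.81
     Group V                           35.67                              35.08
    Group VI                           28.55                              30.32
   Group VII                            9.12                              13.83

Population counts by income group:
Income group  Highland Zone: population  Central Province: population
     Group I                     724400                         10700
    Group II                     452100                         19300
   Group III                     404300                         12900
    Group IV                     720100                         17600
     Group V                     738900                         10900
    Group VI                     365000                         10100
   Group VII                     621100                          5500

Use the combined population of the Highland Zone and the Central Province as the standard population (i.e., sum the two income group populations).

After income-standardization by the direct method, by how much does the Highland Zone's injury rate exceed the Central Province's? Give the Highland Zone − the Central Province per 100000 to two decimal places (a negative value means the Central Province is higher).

-12.30

Combined standard total = 4112900; weights = 0.1787, 0.1146, 0.1014, 0.1794, 0.1823, 0.0912, 0.1523.
The Highland Zone: 0.1787×85.61 + 0.1146×65.41 + 0.1014×45.94 + 0.1794×36.66 + 0.1823×35.67 + 0.0912×28.55 + 0.1523×9.12 = 44.5295 per 100000.
The Central Province: 0.1787×97.75 + 0.1146×86.17 + 0.1014×77.31 + 0.1794×57.81 + 0.1823×35.08 + 0.0912×30.32 + 0.1523×13.83 = 56.8257 per 100000.
Difference = 44.5295 − 56.8257 = -12.2962.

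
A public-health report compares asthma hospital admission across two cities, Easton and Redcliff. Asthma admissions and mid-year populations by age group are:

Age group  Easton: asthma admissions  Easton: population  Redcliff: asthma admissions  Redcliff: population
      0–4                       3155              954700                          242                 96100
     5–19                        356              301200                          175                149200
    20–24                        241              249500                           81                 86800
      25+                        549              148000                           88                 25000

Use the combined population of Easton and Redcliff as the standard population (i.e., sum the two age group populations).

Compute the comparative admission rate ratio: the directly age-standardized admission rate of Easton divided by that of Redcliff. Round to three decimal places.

1.213

Age-specific rates per 10000 for Easton: 33.05, 11.82, 9.66, 37.09.
For Redcliff: 25.18, 11.73, 9.33, 35.20.
Combined standard total = 2010500; weights = 0.5227, 0.2240, 0.1673, 0.0860.
Easton: 0.5227×33.05 + 0.2240×11.82 + 0.1673×9.66 + 0.0860×37.09 = 24.7277 per 10000.
Redcliff: 0.5227×25.18 + 0.2240×11.73 + 0.1673×9.33 + 0.0860×35.20 = 20.3790 per 10000.
Ratio = 24.7277 ÷ 20.3790 = 1.21339.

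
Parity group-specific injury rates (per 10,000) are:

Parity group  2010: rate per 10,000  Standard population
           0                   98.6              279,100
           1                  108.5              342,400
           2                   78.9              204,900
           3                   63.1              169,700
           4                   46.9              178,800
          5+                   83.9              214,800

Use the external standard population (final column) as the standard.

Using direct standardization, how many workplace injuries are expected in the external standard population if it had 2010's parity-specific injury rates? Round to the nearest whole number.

Expected workplace injuries = Σ (standard pop × parity-specific rate ÷ 10,000)
= 279,100×98.6/10,000 + 342,400×108.5/10,000 + 204,900×78.9/10,000 + 169,700×63.1/10,000 + 178,800×46.9/10,000 + 214,800×83.9/10,000
= 2751.93 + 3715.04 + 1616.66 + 1070.81 + 838.57 + 1802.17 = 11795.18.

11795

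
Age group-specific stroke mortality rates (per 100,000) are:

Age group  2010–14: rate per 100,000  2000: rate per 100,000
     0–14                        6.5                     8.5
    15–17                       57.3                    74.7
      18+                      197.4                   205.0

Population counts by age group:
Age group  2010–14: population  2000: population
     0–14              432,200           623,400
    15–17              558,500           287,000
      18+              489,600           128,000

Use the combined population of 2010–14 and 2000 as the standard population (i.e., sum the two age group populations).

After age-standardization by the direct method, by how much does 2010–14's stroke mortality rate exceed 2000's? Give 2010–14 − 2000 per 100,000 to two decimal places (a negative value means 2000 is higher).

-8.54

Combined standard total = 2,518,700; weights = 0.4191, 0.3357, 0.2452.
2010–14: 0.4191×6.5 + 0.3357×57.3 + 0.2452×197.4 = 70.3628 per 100,000.
2000: 0.4191×8.5 + 0.3357×74.7 + 0.2452×205.0 = 78.9056 per 100,000.
Difference = 70.3628 − 78.9056 = -8.5428.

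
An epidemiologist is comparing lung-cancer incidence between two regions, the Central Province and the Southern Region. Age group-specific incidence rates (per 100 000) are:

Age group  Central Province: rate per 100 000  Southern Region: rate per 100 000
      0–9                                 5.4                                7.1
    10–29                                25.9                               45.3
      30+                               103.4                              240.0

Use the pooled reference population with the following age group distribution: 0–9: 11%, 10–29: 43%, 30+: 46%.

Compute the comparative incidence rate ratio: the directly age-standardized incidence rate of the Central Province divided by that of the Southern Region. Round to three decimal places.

0.454

Standard weights: 0.11, 0.43, 0.46.
The Central Province: 0.1100×5.4 + 0.4300×25.9 + 0.4600×103.4 = 59.2950 per 100 000.
The Southern Region: 0.1100×7.1 + 0.4300×45.3 + 0.4600×240.0 = 130.6600 per 100 000.
Ratio = 59.2950 ÷ 130.6600 = 0.45381.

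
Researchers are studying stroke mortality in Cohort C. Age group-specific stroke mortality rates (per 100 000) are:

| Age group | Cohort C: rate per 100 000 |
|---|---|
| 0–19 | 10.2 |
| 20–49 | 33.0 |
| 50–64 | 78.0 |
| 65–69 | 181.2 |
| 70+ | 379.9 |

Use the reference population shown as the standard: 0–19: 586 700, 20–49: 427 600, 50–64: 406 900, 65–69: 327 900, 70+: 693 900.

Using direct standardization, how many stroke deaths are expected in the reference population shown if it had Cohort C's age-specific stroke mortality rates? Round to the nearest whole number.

Expected stroke deaths = Σ (standard pop × age-specific rate ÷ 100 000)
= 586 700×10.2/100 000 + 427 600×33.0/100 000 + 406 900×78.0/100 000 + 327 900×181.2/100 000 + 693 900×379.9/100 000
= 59.84 + 141.11 + 317.38 + 594.15 + 2636.13 = 3748.61.

3749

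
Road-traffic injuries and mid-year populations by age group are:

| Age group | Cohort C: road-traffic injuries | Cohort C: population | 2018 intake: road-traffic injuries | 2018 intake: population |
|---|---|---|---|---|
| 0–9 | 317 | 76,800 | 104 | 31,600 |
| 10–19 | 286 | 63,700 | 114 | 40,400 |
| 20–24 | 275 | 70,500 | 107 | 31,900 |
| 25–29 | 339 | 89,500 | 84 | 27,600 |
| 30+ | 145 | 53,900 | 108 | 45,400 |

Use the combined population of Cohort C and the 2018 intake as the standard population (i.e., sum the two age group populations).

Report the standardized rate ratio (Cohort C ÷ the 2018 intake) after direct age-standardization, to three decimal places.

Age-specific rates per 100,000 for Cohort C: 412.76, 448.98, 390.07, 378.77, 269.02.
For the 2018 intake: 329.11, 282.18, 335.42, 304.35, 237.89.
Combined standard total = 531,300; weights = 0.2040, 0.1959, 0.1927, 0.2204, 0.1869.
Cohort C: 0.2040×412.76 + 0.1959×448.98 + 0.1927×390.07 + 0.2204×378.77 + 0.1869×269.02 = 381.1269 per 100,000.
The 2018 intake: 0.2040×329.11 + 0.1959×282.18 + 0.1927×335.42 + 0.2204×304.35 + 0.1869×237.89 = 298.6245 per 100,000.
Ratio = 381.1269 ÷ 298.6245 = 1.27627.

1.276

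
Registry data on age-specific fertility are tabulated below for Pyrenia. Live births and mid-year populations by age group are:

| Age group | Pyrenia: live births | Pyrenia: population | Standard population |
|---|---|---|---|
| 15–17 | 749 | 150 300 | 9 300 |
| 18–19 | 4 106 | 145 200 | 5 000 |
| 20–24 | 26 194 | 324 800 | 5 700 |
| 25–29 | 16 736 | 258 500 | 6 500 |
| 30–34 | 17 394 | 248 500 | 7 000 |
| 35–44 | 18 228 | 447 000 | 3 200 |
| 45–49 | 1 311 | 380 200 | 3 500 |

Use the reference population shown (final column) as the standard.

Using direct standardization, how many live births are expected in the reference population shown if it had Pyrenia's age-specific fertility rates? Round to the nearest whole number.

1701

Age-specific rates per 1 000 for Pyrenia: 4.983, 28.278, 80.647, 64.743, 69.996, 40.779, 3.448.
Expected live births = Σ (standard pop × age-specific rate ÷ 1 000)
= 9 300×4.983/1 000 + 5 000×28.278/1 000 + 5 700×80.647/1 000 + 6 500×64.743/1 000 + 7 000×69.996/1 000 + 3 200×40.779/1 000 + 3 500×3.448/1 000
= 46.35 + 141.39 + 459.69 + 420.83 + 489.97 + 130.49 + 12.07 = 1700.78.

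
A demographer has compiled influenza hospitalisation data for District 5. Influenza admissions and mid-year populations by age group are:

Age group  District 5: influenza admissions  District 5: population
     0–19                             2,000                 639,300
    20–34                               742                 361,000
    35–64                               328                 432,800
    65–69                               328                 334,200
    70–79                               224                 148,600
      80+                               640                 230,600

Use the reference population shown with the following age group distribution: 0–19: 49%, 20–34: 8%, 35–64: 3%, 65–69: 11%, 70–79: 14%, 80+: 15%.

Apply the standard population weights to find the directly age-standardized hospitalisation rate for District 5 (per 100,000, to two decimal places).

Age-specific rates per 100,000 for District 5: 312.84, 205.54, 75.79, 98.14, 150.74, 277.54.
Standard weights: 0.49, 0.08, 0.03, 0.11, 0.14, 0.15.
Standardized rate: 0.4900×312.84 + 0.0800×205.54 + 0.0300×75.79 + 0.1100×98.14 + 0.1400×150.74 + 0.1500×277.54 = 245.5395 per 100,000.

245.54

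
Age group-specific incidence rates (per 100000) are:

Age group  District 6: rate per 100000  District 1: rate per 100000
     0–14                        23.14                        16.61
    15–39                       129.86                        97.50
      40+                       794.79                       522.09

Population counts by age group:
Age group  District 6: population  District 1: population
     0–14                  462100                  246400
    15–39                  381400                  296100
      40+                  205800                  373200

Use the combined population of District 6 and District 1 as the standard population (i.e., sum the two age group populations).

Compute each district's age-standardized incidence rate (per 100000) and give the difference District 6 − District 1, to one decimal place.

Combined standard total = 1965000; weights = 0.3606, 0.3448, 0.2947.
District 6: 0.3606×23.14 + 0.3448×129.86 + 0.2947×794.79 = 287.3070 per 100000.
District 1: 0.3606×16.61 + 0.3448×97.50 + 0.2947×522.09 = 193.4425 per 100000.
Difference = 287.3070 − 193.4425 = 93.8645.

93.9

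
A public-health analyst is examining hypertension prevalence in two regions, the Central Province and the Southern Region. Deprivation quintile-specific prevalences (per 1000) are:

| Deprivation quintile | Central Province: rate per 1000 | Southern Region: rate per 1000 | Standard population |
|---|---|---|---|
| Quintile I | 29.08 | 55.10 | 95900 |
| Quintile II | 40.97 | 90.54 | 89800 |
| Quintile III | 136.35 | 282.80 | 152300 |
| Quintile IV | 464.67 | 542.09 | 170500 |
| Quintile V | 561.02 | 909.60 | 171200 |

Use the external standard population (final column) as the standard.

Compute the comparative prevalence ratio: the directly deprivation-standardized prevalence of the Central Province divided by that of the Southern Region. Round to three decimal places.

0.665

Standard total = 679700; weights = 0.1411, 0.1321, 0.2241, 0.2508, 0.2519.
The Central Province: 0.1411×29.08 + 0.1321×40.97 + 0.2241×136.35 + 0.2508×464.67 + 0.2519×561.02 = 297.9356 per 1000.
The Southern Region: 0.1411×55.10 + 0.1321×90.54 + 0.2241×282.80 + 0.2508×542.09 + 0.2519×909.60 = 448.1902 per 1000.
Ratio = 297.9356 ÷ 448.1902 = 0.66475.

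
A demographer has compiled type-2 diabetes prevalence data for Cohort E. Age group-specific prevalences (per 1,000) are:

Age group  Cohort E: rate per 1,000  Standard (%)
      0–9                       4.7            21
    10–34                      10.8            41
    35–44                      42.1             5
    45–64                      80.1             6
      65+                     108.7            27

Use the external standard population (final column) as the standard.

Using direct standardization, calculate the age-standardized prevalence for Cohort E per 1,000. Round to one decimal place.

41.7

Standard weights: 0.21, 0.41, 0.05, 0.06, 0.27.
Standardized rate: 0.2100×4.7 + 0.4100×10.8 + 0.0500×42.1 + 0.0600×80.1 + 0.2700×108.7 = 41.6750 per 1,000.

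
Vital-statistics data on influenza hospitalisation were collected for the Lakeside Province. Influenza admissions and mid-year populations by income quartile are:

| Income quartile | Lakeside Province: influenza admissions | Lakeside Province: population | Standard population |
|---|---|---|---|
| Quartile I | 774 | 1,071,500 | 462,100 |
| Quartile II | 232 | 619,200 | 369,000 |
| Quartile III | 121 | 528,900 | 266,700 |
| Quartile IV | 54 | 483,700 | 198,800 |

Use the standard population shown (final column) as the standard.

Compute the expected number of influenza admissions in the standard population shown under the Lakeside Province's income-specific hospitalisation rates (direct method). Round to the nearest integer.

Income-specific rates per 100,000 for the Lakeside Province: 72.24, 37.47, 22.88, 11.16.
Expected influenza admissions = Σ (standard pop × income-specific rate ÷ 100,000)
= 462,100×72.24/100,000 + 369,000×37.47/100,000 + 266,700×22.88/100,000 + 198,800×11.16/100,000
= 333.80 + 138.26 + 61.01 + 22.19 = 555.26.

555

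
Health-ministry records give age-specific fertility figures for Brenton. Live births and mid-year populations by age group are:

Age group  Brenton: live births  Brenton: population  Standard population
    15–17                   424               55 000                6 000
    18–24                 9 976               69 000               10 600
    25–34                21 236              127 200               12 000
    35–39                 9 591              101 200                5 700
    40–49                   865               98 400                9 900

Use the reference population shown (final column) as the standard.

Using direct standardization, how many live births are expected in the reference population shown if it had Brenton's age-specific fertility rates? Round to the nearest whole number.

Age-specific rates per 1 000 for Brenton: 7.709, 144.580, 166.950, 94.773, 8.791.
Expected live births = Σ (standard pop × age-specific rate ÷ 1 000)
= 6 000×7.709/1 000 + 10 600×144.580/1 000 + 12 000×166.950/1 000 + 5 700×94.773/1 000 + 9 900×8.791/1 000
= 46.25 + 1532.54 + 2003.40 + 540.20 + 87.03 = 4209.43.

4209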